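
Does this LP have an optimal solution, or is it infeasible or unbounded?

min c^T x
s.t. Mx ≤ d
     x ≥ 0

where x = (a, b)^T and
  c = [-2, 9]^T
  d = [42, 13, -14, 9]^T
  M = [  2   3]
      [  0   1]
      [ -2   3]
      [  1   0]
The point (9, 0) satisfies every constraint, so the LP is feasible; the constraints give a ≤ 9 and b ≤ 13, which with a, b ≥ 0 keep the feasible region inside a bounded box. A feasible, bounded LP attains a finite optimum at a vertex.

Evaluating z = -2a + 9b at each vertex:
  (7, 0): z = -14
  (9, 0): z = -18
  (9, 1.333): z = -6

The LP has an optimal solution: (9, 0) with z = -18.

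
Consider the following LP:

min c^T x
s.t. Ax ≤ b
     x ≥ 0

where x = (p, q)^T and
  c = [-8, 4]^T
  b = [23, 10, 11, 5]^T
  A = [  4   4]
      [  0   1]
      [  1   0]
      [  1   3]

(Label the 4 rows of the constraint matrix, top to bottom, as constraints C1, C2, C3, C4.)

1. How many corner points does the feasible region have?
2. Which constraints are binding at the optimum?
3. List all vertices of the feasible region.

1. 3
2. C4, q ≥ 0
3. (0, 0), (5, 0), (0, 1.667)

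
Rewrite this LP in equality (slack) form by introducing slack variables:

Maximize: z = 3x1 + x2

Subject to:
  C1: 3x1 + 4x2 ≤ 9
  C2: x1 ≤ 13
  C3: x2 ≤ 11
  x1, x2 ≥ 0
max z = 3x1 + x2

s.t.
  3x1 + 4x2 + s1 = 9
  x1 + s2 = 13
  x2 + s3 = 11
  x1, x2, s1, s2, s3 ≥ 0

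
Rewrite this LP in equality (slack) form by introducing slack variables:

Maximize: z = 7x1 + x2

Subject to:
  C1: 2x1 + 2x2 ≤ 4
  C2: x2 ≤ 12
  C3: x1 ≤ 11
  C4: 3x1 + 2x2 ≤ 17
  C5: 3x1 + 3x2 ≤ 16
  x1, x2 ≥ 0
max z = 7x1 + x2

s.t.
  2x1 + 2x2 + s1 = 4
  x2 + s2 = 12
  x1 + s3 = 11
  3x1 + 2x2 + s4 = 17
  3x1 + 3x2 + s5 = 16
  x1, x2, s1, s2, s3, s4, s5 ≥ 0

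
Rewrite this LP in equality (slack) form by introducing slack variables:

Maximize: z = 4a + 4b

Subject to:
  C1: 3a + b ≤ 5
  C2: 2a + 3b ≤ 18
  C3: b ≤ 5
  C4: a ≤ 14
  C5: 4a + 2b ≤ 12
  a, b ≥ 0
max z = 4a + 4b

s.t.
  3a + b + s1 = 5
  2a + 3b + s2 = 18
  b + s3 = 5
  a + s4 = 14
  4a + 2b + s5 = 12
  a, b, s1, s2, s3, s4, s5 ≥ 0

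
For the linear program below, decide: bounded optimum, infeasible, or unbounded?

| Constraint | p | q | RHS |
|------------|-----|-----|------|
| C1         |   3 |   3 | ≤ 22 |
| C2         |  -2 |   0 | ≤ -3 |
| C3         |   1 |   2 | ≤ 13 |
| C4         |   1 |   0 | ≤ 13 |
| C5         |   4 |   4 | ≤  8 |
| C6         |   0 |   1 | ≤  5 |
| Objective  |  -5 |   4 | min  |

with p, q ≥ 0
The point (2, 0) satisfies every constraint, so the LP is feasible; the constraints give p ≤ 13 and q ≤ 5, which with p, q ≥ 0 keep the feasible region inside a bounded box. A feasible, bounded LP attains a finite optimum at a vertex.

The LP has an optimal solution: (2, 0) with z = -10.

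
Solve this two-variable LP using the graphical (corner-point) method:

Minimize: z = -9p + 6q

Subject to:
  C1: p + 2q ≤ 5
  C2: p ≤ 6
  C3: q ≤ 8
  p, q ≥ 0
Each vertex is the intersection of two constraint boundaries that also satisfies all remaining constraints:
  p = 0 and q = 0 → (0, 0)
  p + 2q = 5 and q = 0 → (5, 0)
  p + 2q = 5 and p = 0 → (0, 2.5)

Evaluating z = -9p + 6q at each vertex:
  (0, 0): z = 0
  (5, 0): z = -45
  (0, 2.5): z = 15

The minimum is at (5, 0) with z = -45.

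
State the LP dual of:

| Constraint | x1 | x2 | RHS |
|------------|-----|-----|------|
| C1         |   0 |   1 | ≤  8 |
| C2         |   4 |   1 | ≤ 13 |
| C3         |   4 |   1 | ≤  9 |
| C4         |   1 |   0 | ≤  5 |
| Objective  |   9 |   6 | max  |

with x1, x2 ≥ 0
Minimize: z = 8y1 + 13y2 + 9y3 + 5y4

Subject to:
  C1: -4y2 - 4y3 - y4 ≤ -9
  C2: -y1 - y2 - y3 ≤ -6
  y1, y2, y3, y4 ≥ 0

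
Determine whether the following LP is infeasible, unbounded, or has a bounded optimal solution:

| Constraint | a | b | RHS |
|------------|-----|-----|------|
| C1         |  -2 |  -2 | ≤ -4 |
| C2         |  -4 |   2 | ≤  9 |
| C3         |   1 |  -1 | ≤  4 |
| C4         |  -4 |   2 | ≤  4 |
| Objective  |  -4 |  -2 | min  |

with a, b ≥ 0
Feasible point: (0, 2) satisfies every constraint, so the LP is feasible.
Direction d = (1, 1): for each constraint row a, a·d ≤ 0 —
  (-2)(1) + (-2)(1) = -4 ≤ 0
  (-4)(1) + (2)(1) = -2 ≤ 0
  (1)(1) + (-1)(1) = 0 ≤ 0
  (-4)(1) + (2)(1) = -2 ≤ 0
and d ≥ 0, so (0, 2) + t·d stays feasible for every t ≥ 0. Along this ray z = -4a - 2b changes by -6 per unit t, so z → −∞.

Unbounded — the objective can decrease without bound over the feasible region.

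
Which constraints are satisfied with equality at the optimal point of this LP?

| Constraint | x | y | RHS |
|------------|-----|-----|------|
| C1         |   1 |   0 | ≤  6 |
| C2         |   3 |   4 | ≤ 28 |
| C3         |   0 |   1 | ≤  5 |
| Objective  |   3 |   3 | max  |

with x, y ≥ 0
Optimal: x = 6, y = 2.5
Binding: C1, C2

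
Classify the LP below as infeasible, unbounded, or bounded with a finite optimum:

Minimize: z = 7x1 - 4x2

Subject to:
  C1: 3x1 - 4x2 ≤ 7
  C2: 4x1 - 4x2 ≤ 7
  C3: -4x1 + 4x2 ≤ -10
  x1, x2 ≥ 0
C2 requires 4x1 - 4x2 ≤ 7, while C3 (-4x1 + 4x2 ≤ -10) is equivalent to 4x1 - 4x2 ≥ 10. Together they would need 10 ≤ 4x1 - 4x2 ≤ 7, which is impossible since 10 > 7. No point satisfies all constraints.

The feasible region is empty; the LP is infeasible.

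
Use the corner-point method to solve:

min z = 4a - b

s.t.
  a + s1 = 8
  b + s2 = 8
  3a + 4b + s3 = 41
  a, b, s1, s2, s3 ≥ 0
a = 0, b = 8, z = -8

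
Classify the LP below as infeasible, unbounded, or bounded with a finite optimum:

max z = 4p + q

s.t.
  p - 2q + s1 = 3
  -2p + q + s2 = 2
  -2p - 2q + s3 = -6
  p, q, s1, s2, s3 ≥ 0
Feasible point: (1, 2) satisfies every constraint, so the LP is feasible.
Direction d = (1, 1): for each constraint row a, a·d ≤ 0 —
  (1)(1) + (-2)(1) = -1 ≤ 0
  (-2)(1) + (1)(1) = -1 ≤ 0
  (-2)(1) + (-2)(1) = -4 ≤ 0
and d ≥ 0, so (1, 2) + t·d stays feasible for every t ≥ 0. Along this ray z = 4p + q changes by 5 per unit t, so z → +∞.

Unbounded: there is a feasible ray along which z → +∞.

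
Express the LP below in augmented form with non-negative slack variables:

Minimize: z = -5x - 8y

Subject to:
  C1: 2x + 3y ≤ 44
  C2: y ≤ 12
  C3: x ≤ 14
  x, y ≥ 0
min z = -5x - 8y

s.t.
  2x + 3y + s1 = 44
  y + s2 = 12
  x + s3 = 14
  x, y, s1, s2, s3 ≥ 0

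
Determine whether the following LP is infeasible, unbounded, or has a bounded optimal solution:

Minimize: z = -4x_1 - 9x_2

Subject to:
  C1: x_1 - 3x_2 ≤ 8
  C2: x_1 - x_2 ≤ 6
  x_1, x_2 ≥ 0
Feasible point: (0, 0) satisfies every constraint, so the LP is feasible.
Direction d = (0, 1): for each constraint row a, a·d ≤ 0 —
  (1)(0) + (-3)(1) = -3 ≤ 0
  (1)(0) + (-1)(1) = -1 ≤ 0
and d ≥ 0, so (0, 0) + t·d stays feasible for every t ≥ 0. Along this ray z = -4x_1 - 9x_2 changes by -9 per unit t, so z → −∞.

The LP is unbounded; z can be made arbitrarily small.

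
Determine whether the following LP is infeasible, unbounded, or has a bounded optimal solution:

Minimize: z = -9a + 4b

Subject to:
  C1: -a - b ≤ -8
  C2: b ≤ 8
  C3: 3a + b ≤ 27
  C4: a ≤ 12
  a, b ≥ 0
The point (9, 0) satisfies every constraint, so the LP is feasible; the constraints give a ≤ 12 and b ≤ 8, which with a, b ≥ 0 keep the feasible region inside a bounded box. A feasible, bounded LP attains a finite optimum at a vertex.

Feasible with finite optimum z* = -81 at (9, 0).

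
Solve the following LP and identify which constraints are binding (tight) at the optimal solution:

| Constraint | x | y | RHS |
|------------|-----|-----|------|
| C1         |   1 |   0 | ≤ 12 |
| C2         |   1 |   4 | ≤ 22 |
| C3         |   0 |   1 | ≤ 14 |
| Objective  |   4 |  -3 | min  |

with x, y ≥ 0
Optimal: x = 0, y = 5.5
Slack at optimum:
  C1: slack = 12
  C2: slack = 0 (binding)
  C3: slack = 8.5
  x ≥ 0: x = 0 (binding)
  y ≥ 0: y = 5.5
Binding constraints: C2, x ≥ 0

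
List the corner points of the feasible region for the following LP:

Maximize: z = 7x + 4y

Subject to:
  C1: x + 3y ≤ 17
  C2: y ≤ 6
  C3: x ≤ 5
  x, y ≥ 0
Each vertex is the intersection of two constraint boundaries that also satisfies all remaining constraints:
  x = 0 and y = 0 → (0, 0)
  x = 5 and y = 0 → (5, 0)
  x + 3y = 17 and x = 5 → (5, 4)
  x + 3y = 17 and x = 0 → (0, 5.667)

Vertices: (0, 0), (5, 0), (5, 4), (0, 5.667)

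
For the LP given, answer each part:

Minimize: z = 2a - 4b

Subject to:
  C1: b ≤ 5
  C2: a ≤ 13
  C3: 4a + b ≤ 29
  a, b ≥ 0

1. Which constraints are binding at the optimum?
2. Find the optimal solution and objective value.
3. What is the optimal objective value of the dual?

1. C1, a ≥ 0
2. a = 0, b = 5, z = -20
3. -20 (by strong duality, equal to the primal optimum)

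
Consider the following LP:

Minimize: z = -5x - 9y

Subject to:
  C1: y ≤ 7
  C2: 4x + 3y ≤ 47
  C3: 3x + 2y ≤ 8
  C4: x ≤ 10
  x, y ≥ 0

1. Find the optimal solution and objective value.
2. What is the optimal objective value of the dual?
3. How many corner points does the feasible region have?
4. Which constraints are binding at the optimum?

1. x = 0, y = 4, z = -36
2. -36 (by strong duality, equal to the primal optimum)
3. 3
4. C3, x ≥ 0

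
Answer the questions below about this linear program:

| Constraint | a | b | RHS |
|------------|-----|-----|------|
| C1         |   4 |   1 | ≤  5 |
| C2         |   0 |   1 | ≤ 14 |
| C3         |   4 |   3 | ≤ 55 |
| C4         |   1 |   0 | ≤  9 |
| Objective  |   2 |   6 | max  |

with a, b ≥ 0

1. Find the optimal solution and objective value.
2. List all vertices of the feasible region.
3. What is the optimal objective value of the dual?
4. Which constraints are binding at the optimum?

1. a = 0, b = 5, z = 30
2. (0, 0), (1.25, 0), (0, 5)
3. 30 (by strong duality, equal to the primal optimum)
4. C1, a ≥ 0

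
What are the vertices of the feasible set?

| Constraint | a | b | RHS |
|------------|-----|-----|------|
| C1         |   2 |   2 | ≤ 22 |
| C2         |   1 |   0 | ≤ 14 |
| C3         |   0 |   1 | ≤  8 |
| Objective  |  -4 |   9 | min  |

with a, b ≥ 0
Each vertex is the intersection of two constraint boundaries that also satisfies all remaining constraints:
  a = 0 and b = 0 → (0, 0)
  2a + 2b = 22 and b = 0 → (11, 0)
  2a + 2b = 22 and b = 8 → (3, 8)
  b = 8 and a = 0 → (0, 8)

Vertices: (0, 0), (11, 0), (3, 8), (0, 8)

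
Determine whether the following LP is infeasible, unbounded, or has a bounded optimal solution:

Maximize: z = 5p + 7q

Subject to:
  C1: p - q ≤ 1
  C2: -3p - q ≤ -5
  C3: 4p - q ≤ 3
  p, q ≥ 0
Feasible point: (1, 2) satisfies every constraint, so the LP is feasible.
Direction d = (0, 1): for each constraint row a, a·d ≤ 0 —
  (1)(0) + (-1)(1) = -1 ≤ 0
  (-3)(0) + (-1)(1) = -1 ≤ 0
  (4)(0) + (-1)(1) = -1 ≤ 0
and d ≥ 0, so (1, 2) + t·d stays feasible for every t ≥ 0. Along this ray z = 5p + 7q changes by 7 per unit t, so z → +∞.

The LP is unbounded; z can be made arbitrarily large.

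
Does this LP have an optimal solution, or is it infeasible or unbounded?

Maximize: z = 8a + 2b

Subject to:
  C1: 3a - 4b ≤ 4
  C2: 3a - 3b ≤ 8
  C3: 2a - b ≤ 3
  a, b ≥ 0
Feasible point: (0, 0) satisfies every constraint, so the LP is feasible.
Direction d = (0, 1): for each constraint row a, a·d ≤ 0 —
  (3)(0) + (-4)(1) = -4 ≤ 0
  (3)(0) + (-3)(1) = -3 ≤ 0
  (2)(0) + (-1)(1) = -1 ≤ 0
and d ≥ 0, so (0, 0) + t·d stays feasible for every t ≥ 0. Along this ray z = 8a + 2b changes by 2 per unit t, so z → +∞.

The LP is unbounded; z can be made arbitrarily large.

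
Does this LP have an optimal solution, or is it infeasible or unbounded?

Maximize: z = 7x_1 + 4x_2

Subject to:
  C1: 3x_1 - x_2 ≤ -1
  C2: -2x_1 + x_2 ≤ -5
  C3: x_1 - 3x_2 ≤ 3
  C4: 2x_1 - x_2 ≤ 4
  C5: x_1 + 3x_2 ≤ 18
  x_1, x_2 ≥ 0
C4 requires 2x_1 - x_2 ≤ 4, while C2 (-2x_1 + x_2 ≤ -5) is equivalent to 2x_1 - x_2 ≥ 5. Together they would need 5 ≤ 2x_1 - x_2 ≤ 4, which is impossible since 5 > 4. No point satisfies all constraints.

Infeasible: no point satisfies all constraints simultaneously.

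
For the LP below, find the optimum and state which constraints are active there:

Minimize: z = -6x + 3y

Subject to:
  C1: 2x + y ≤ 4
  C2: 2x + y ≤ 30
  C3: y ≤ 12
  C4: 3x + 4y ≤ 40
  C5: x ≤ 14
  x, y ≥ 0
Optimal: x = 2, y = 0
Binding: C1, y ≥ 0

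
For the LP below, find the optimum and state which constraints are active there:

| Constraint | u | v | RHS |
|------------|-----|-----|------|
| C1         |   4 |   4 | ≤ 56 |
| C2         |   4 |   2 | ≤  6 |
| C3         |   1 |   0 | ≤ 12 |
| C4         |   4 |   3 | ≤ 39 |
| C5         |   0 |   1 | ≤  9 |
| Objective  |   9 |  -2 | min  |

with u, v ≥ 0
Optimal: u = 0, v = 3
Binding: C2, u ≥ 0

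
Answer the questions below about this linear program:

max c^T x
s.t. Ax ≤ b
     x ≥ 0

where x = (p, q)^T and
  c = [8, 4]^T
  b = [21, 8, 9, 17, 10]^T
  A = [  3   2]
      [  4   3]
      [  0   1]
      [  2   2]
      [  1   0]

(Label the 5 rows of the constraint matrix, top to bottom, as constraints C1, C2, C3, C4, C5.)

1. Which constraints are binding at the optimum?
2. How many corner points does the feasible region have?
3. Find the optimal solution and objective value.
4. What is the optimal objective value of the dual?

1. C2, q ≥ 0
2. 3
3. p = 2, q = 0, z = 16
4. 16 (by strong duality, equal to the primal optimum)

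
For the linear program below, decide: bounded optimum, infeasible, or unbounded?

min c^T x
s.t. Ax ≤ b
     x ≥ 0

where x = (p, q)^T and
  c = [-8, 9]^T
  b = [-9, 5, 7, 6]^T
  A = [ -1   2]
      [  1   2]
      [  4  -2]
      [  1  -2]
One constraint requires p - 2q ≤ 6, while the constraint -p + 2q ≤ -9 is equivalent to p - 2q ≥ 9. Together they would need 9 ≤ p - 2q ≤ 6, which is impossible since 9 > 6. No point satisfies all constraints.

Infeasible — the constraint set is empty.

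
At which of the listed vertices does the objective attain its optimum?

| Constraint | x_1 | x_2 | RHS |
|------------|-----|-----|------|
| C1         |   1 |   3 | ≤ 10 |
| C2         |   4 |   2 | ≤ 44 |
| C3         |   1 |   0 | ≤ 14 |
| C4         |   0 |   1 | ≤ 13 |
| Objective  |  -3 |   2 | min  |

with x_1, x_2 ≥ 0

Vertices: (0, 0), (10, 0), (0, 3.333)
(10, 0) with z = -30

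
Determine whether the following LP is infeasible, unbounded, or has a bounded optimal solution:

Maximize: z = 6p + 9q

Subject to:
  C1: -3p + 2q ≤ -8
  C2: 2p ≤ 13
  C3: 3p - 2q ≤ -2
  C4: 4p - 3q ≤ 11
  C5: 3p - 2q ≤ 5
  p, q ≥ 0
C3 requires 3p - 2q ≤ -2, while C1 (-3p + 2q ≤ -8) is equivalent to 3p - 2q ≥ 8. Together they would need 8 ≤ 3p - 2q ≤ -2, which is impossible since 8 > -2. No point satisfies all constraints.

Infeasible: no point satisfies all constraints simultaneously.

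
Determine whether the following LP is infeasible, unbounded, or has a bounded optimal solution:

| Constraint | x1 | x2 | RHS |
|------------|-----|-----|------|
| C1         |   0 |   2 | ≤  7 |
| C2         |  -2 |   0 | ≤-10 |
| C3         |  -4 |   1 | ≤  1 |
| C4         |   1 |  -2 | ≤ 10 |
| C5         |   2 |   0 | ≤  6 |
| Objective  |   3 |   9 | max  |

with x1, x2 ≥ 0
C5 requires 2x1 ≤ 6, while C2 (-2x1 ≤ -10) is equivalent to 2x1 ≥ 10. Together they would need 10 ≤ 2x1 ≤ 6, which is impossible since 10 > 6. No point satisfies all constraints.

The feasible region is empty; the LP is infeasible.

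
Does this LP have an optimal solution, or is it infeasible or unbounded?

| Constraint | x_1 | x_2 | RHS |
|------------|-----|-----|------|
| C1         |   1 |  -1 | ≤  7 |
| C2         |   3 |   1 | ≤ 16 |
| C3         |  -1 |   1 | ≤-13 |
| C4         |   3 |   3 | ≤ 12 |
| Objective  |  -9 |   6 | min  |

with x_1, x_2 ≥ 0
C1 requires x_1 - x_2 ≤ 7, while C3 (-x_1 + x_2 ≤ -13) is equivalent to x_1 - x_2 ≥ 13. Together they would need 13 ≤ x_1 - x_2 ≤ 7, which is impossible since 13 > 7. No point satisfies all constraints.

The feasible region is empty; the LP is infeasible.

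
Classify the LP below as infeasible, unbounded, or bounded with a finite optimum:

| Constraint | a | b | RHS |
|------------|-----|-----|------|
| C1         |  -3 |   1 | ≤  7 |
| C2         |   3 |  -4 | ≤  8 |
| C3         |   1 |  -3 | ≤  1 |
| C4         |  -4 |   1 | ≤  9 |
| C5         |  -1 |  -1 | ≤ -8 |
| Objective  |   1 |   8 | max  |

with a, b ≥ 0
Feasible point: (1, 7) satisfies every constraint, so the LP is feasible.
Direction d = (1, 1): for each constraint row a, a·d ≤ 0 —
  (-3)(1) + (1)(1) = -2 ≤ 0
  (3)(1) + (-4)(1) = -1 ≤ 0
  (1)(1) + (-3)(1) = -2 ≤ 0
  (-4)(1) + (1)(1) = -3 ≤ 0
  (-1)(1) + (-1)(1) = -2 ≤ 0
and d ≥ 0, so (1, 7) + t·d stays feasible for every t ≥ 0. Along this ray z = a + 8b changes by 9 per unit t, so z → +∞.

The LP is unbounded; z can be made arbitrarily large.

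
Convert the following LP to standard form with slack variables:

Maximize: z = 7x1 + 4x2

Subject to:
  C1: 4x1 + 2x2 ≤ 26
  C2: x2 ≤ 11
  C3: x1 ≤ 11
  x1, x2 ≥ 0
max z = 7x1 + 4x2

s.t.
  4x1 + 2x2 + s1 = 26
  x2 + s2 = 11
  x1 + s3 = 11
  x1, x2, s1, s2, s3 ≥ 0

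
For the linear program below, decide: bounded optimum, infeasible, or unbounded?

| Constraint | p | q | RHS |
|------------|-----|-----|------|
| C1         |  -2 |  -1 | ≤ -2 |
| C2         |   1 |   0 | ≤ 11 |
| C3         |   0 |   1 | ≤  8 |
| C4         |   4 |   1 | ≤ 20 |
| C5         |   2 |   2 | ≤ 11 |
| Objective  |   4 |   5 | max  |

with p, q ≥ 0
The point (0, 5.5) satisfies every constraint, so the LP is feasible; the constraints give p ≤ 11 and q ≤ 8, which with p, q ≥ 0 keep the feasible region inside a bounded box. A feasible, bounded LP attains a finite optimum at a vertex.

Evaluating z = 4p + 5q at each vertex:
  (1, 0): z = 4
  (5, 0): z = 20
  (4.833, 0.6667): z = 22.67
  (0, 5.5): z = 27.5
  (0, 2): z = 10

Feasible with finite optimum z* = 27.5 at (0, 5.5).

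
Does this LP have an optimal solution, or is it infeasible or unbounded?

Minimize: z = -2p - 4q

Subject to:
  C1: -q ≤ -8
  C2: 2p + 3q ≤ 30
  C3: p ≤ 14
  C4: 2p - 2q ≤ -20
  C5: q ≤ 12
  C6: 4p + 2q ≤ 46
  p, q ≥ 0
The point (0, 10) satisfies every constraint, so the LP is feasible; the constraints give p ≤ 14 and q ≤ 12, which with p, q ≥ 0 keep the feasible region inside a bounded box. A feasible, bounded LP attains a finite optimum at a vertex.

Evaluating z = -2p - 4q at each vertex:
  (0, 10): z = -40

The LP has an optimal solution: (0, 10) with z = -40.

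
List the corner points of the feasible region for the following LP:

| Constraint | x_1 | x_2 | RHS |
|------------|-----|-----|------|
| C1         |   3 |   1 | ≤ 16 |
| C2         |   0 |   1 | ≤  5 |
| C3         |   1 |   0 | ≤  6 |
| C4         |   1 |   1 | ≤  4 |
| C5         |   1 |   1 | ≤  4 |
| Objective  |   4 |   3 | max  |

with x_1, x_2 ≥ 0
Each vertex is the intersection of two constraint boundaries that also satisfies all remaining constraints:
  x_1 = 0 and x_2 = 0 → (0, 0)
  x_1 + x_2 = 4 and x_2 = 0 → (4, 0)
  x_1 + x_2 = 4 and x_1 = 0 → (0, 4)

Vertices: (0, 0), (4, 0), (0, 4)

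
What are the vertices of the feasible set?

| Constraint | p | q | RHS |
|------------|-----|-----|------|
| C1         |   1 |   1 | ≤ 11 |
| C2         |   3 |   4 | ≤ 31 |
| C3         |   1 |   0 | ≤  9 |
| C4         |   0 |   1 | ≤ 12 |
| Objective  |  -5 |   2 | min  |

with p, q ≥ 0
Each vertex is the intersection of two constraint boundaries that also satisfies all remaining constraints:
  p = 0 and q = 0 → (0, 0)
  p = 9 and q = 0 → (9, 0)
  3p + 4q = 31 and p = 9 → (9, 1)
  3p + 4q = 31 and p = 0 → (0, 7.75)

Vertices: (0, 0), (9, 0), (9, 1), (0, 7.75)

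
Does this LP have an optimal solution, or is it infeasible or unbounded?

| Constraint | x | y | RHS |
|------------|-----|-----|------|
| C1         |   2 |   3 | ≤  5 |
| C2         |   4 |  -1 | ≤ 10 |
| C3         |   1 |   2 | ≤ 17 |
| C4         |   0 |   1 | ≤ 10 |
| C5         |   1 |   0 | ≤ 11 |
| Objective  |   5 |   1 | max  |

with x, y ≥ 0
The point (2.5, 0) satisfies every constraint, so the LP is feasible; the constraints give x ≤ 11 and y ≤ 10, which with x, y ≥ 0 keep the feasible region inside a bounded box. A feasible, bounded LP attains a finite optimum at a vertex.

Feasible with finite optimum z* = 12.5 at (2.5, 0).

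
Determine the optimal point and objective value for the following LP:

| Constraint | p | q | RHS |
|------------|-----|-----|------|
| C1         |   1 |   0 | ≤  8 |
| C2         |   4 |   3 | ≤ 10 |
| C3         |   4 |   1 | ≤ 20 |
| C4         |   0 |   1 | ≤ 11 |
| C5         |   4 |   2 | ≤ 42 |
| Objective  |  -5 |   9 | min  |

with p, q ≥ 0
Each vertex is the intersection of two constraint boundaries that also satisfies all remaining constraints:
  p = 0 and q = 0 → (0, 0)
  4p + 3q = 10 and q = 0 → (2.5, 0)
  4p + 3q = 10 and p = 0 → (0, 3.333)

Evaluating z = -5p + 9q at each vertex:
  (0, 0): z = 0
  (2.5, 0): z = -12.5
  (0, 3.333): z = 30

The minimum is at (2.5, 0) with z = -12.5.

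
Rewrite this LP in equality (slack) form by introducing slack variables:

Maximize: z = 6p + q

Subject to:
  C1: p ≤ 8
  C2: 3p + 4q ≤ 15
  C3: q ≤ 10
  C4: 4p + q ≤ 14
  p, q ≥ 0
max z = 6p + q

s.t.
  p + s1 = 8
  3p + 4q + s2 = 15
  q + s3 = 10
  4p + q + s4 = 14
  p, q, s1, s2, s3, s4 ≥ 0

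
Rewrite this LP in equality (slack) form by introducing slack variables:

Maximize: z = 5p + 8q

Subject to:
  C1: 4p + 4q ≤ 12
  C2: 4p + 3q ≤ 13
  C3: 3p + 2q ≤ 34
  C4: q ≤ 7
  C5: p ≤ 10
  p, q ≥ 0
max z = 5p + 8q

s.t.
  4p + 4q + s1 = 12
  4p + 3q + s2 = 13
  3p + 2q + s3 = 34
  q + s4 = 7
  p + s5 = 10
  p, q, s1, s2, s3, s4, s5 ≥ 0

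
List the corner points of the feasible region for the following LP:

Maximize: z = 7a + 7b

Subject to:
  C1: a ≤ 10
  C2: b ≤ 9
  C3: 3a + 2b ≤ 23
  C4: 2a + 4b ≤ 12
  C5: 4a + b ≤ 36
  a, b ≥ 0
Each vertex is the intersection of two constraint boundaries that also satisfies all remaining constraints:
  a = 0 and b = 0 → (0, 0)
  2a + 4b = 12 and b = 0 → (6, 0)
  2a + 4b = 12 and a = 0 → (0, 3)

Vertices: (0, 0), (6, 0), (0, 3)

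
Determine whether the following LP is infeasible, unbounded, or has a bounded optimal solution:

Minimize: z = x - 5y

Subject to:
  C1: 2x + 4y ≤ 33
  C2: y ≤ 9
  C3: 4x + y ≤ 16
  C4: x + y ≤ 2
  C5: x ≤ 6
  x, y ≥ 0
The point (0, 2) satisfies every constraint, so the LP is feasible; the constraints give x ≤ 6 and y ≤ 9, which with x, y ≥ 0 keep the feasible region inside a bounded box. A feasible, bounded LP attains a finite optimum at a vertex.

Feasible with finite optimum z* = -10 at (0, 2).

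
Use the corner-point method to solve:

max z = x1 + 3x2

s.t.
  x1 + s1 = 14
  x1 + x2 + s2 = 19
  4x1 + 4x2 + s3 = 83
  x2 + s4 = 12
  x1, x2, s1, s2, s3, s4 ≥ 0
Each vertex is the intersection of two constraint boundaries that also satisfies all remaining constraints:
  x1 = 0 and x2 = 0 → (0, 0)
  x1 = 14 and x2 = 0 → (14, 0)
  x1 = 14 and x1 + x2 = 19 → (14, 5)
  x1 + x2 = 19 and x2 = 12 → (7, 12)
  x2 = 12 and x1 = 0 → (0, 12)

Evaluating z = x1 + 3x2 at each vertex:
  (0, 0): z = 0
  (14, 0): z = 14
  (14, 5): z = 29
  (7, 12): z = 43
  (0, 12): z = 36

The maximum is at (7, 12) with z = 43.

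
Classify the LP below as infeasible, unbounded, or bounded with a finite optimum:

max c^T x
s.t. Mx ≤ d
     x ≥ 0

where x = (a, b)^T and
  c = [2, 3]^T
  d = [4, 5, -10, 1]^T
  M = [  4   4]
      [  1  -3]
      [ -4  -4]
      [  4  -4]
One constraint requires 4a + 4b ≤ 4, while the constraint -4a - 4b ≤ -10 is equivalent to 4a + 4b ≥ 10. Together they would need 10 ≤ 4a + 4b ≤ 4, which is impossible since 10 > 4. No point satisfies all constraints.

Infeasible: no point satisfies all constraints simultaneously.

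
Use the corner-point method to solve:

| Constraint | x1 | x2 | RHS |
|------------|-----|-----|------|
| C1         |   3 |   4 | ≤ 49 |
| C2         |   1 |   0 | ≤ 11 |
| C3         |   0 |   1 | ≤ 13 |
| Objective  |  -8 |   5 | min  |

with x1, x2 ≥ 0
Each vertex is the intersection of two constraint boundaries that also satisfies all remaining constraints:
  x1 = 0 and x2 = 0 → (0, 0)
  x1 = 11 and x2 = 0 → (11, 0)
  3x1 + 4x2 = 49 and x1 = 11 → (11, 4)
  3x1 + 4x2 = 49 and x1 = 0 → (0, 12.25)

Evaluating z = -8x1 + 5x2 at each vertex:
  (0, 0): z = 0
  (11, 0): z = -88
  (11, 4): z = -68
  (0, 12.25): z = 61.25

The minimum is at (11, 0) with z = -88.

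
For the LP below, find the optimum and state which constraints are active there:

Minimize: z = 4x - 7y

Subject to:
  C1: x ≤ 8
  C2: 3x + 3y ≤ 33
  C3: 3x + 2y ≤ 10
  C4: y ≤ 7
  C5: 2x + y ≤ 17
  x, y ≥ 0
Optimal: x = 0, y = 5
Binding: C3, x ≥ 0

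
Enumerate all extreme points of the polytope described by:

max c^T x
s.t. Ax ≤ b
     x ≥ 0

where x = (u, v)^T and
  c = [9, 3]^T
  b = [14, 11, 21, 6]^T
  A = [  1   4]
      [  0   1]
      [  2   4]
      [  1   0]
Each vertex is the intersection of two constraint boundaries that also satisfies all remaining constraints:
  u = 0 and v = 0 → (0, 0)
  u = 6 and v = 0 → (6, 0)
  u + 4v = 14 and u = 6 → (6, 2)
  u + 4v = 14 and u = 0 → (0, 3.5)

Vertices: (0, 0), (6, 0), (6, 2), (0, 3.5)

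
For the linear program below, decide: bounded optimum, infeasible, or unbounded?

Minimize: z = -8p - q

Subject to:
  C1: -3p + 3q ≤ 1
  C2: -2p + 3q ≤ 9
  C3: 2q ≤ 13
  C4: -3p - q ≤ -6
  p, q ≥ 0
Feasible point: (2, 0) satisfies every constraint, so the LP is feasible.
Direction d = (1, 0): for each constraint row a, a·d ≤ 0 —
  (-3)(1) + (3)(0) = -3 ≤ 0
  (-2)(1) + (3)(0) = -2 ≤ 0
  (0)(1) + (2)(0) = 0 ≤ 0
  (-3)(1) + (-1)(0) = -3 ≤ 0
and d ≥ 0, so (2, 0) + t·d stays feasible for every t ≥ 0. Along this ray z = -8p - q changes by -8 per unit t, so z → −∞.

The LP is unbounded; z can be made arbitrarily small.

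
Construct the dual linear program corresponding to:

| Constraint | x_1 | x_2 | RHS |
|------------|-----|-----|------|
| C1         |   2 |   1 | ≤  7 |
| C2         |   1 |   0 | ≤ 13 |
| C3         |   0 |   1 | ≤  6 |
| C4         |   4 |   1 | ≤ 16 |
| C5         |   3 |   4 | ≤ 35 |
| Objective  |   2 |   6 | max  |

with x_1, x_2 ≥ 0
Minimize: z = 7y1 + 13y2 + 6y3 + 16y4 + 35y5

Subject to:
  C1: -2y1 - y2 - 4y4 - 3y5 ≤ -2
  C2: -y1 - y3 - y4 - 4y5 ≤ -6
  y1, y2, y3, y4, y5 ≥ 0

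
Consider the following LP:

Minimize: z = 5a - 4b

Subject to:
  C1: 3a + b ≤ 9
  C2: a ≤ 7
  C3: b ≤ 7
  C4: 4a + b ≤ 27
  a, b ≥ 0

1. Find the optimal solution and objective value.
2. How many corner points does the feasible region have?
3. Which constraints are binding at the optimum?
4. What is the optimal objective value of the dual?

1. a = 0, b = 7, z = -28
2. 4
3. C3, a ≥ 0
4. -28 (by strong duality, equal to the primal optimum)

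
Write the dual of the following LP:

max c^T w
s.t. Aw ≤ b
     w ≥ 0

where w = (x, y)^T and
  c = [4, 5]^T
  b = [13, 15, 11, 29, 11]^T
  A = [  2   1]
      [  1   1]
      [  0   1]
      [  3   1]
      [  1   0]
Minimize: z = 13y1 + 15y2 + 11y3 + 29y4 + 11y5

Subject to:
  C1: -2y1 - y2 - 3y4 - y5 ≤ -4
  C2: -y1 - y2 - y3 - y4 ≤ -5
  y1, y2, y3, y4, y5 ≥ 0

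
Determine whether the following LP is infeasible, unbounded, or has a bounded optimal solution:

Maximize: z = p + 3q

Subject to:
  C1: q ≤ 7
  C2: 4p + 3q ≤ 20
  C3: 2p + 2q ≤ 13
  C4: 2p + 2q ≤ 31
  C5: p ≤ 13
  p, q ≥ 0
The point (0, 6.5) satisfies every constraint, so the LP is feasible; the constraints give p ≤ 13 and q ≤ 7, which with p, q ≥ 0 keep the feasible region inside a bounded box. A feasible, bounded LP attains a finite optimum at a vertex.

Bounded optimum: z* = 19.5 at (0, 6.5).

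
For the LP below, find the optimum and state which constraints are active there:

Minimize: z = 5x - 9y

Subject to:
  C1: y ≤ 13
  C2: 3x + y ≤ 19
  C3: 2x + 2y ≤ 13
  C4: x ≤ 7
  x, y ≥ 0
Optimal: x = 0, y = 6.5
Slack at optimum:
  C1: slack = 6.5
  C2: slack = 12.5
  C3: slack = 0 (binding)
  C4: slack = 7
  x ≥ 0: x = 0 (binding)
  y ≥ 0: y = 6.5
Binding constraints: C3, x ≥ 0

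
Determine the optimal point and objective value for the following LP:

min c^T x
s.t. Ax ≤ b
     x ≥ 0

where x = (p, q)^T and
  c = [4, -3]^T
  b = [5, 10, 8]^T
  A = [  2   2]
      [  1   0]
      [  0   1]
p = 0, q = 2.5, z = -7.5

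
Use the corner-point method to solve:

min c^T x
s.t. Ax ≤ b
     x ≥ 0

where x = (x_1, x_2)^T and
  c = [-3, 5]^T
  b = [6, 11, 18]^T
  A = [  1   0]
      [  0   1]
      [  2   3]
Each vertex is the intersection of two constraint boundaries that also satisfies all remaining constraints:
  x_1 = 0 and x_2 = 0 → (0, 0)
  x_1 = 6 and x_2 = 0 → (6, 0)
  x_1 = 6 and 2x_1 + 3x_2 = 18 → (6, 2)
  2x_1 + 3x_2 = 18 and x_1 = 0 → (0, 6)

Evaluating z = -3x_1 + 5x_2 at each vertex:
  (0, 0): z = 0
  (6, 0): z = -18
  (6, 2): z = -8
  (0, 6): z = 30

The minimum is at (6, 0) with z = -18.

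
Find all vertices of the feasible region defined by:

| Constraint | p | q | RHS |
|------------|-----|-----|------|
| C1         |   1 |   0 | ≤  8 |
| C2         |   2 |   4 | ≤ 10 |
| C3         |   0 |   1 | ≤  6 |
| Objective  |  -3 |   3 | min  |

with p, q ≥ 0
Each vertex is the intersection of two constraint boundaries that also satisfies all remaining constraints:
  p = 0 and q = 0 → (0, 0)
  2p + 4q = 10 and q = 0 → (5, 0)
  2p + 4q = 10 and p = 0 → (0, 2.5)

Vertices: (0, 0), (5, 0), (0, 2.5)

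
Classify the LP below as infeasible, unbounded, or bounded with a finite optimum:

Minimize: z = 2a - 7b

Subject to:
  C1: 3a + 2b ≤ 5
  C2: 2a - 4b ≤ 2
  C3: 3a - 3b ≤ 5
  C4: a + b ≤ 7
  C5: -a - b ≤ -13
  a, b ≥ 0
C4 requires a + b ≤ 7, while C5 (-a - b ≤ -13) is equivalent to a + b ≥ 13. Together they would need 13 ≤ a + b ≤ 7, which is impossible since 13 > 7. No point satisfies all constraints.

The feasible region is empty; the LP is infeasible.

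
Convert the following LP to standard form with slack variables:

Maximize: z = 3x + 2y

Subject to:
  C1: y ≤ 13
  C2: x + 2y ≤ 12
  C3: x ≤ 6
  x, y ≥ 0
max z = 3x + 2y

s.t.
  y + s1 = 13
  x + 2y + s2 = 12
  x + s3 = 6
  x, y, s1, s2, s3 ≥ 0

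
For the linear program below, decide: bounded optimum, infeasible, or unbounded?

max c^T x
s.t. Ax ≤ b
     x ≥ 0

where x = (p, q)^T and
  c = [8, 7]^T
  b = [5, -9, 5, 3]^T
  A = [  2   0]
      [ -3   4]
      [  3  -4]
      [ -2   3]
One constraint requires 3p - 4q ≤ 5, while the constraint -3p + 4q ≤ -9 is equivalent to 3p - 4q ≥ 9. Together they would need 9 ≤ 3p - 4q ≤ 5, which is impossible since 9 > 5. No point satisfies all constraints.

The feasible region is empty; the LP is infeasible.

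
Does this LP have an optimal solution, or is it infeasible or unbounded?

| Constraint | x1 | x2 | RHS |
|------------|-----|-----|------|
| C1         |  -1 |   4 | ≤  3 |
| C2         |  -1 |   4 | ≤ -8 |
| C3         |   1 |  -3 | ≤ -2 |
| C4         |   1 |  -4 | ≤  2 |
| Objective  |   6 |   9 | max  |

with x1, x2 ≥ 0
C4 requires x1 - 4x2 ≤ 2, while C2 (-x1 + 4x2 ≤ -8) is equivalent to x1 - 4x2 ≥ 8. Together they would need 8 ≤ x1 - 4x2 ≤ 2, which is impossible since 8 > 2. No point satisfies all constraints.

The feasible region is empty; the LP is infeasible.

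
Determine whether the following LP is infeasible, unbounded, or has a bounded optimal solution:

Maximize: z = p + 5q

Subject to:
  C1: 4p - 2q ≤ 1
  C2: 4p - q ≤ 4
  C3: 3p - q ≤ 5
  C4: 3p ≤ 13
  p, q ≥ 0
Feasible point: (0, 0) satisfies every constraint, so the LP is feasible.
Direction d = (0, 1): for each constraint row a, a·d ≤ 0 —
  (4)(0) + (-2)(1) = -2 ≤ 0
  (4)(0) + (-1)(1) = -1 ≤ 0
  (3)(0) + (-1)(1) = -1 ≤ 0
  (3)(0) + (0)(1) = 0 ≤ 0
and d ≥ 0, so (0, 0) + t·d stays feasible for every t ≥ 0. Along this ray z = p + 5q changes by 5 per unit t, so z → +∞.

The LP is unbounded; z can be made arbitrarily large.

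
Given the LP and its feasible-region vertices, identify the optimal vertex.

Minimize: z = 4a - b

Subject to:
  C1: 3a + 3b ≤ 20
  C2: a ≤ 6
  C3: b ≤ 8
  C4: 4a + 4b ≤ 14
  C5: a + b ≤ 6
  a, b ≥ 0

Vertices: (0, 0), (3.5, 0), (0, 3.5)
Evaluating z = 4a - b at each vertex:
  (0, 0): z = 0
  (3.5, 0): z = 14
  (0, 3.5): z = -3.5

The smallest value is z = -3.5, attained at (0, 3.5).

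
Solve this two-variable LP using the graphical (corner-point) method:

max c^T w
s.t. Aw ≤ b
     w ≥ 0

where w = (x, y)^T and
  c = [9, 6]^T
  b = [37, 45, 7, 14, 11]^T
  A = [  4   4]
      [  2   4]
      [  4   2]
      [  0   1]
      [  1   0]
Each vertex is the intersection of two constraint boundaries that also satisfies all remaining constraints:
  x = 0 and y = 0 → (0, 0)
  4x + 2y = 7 and y = 0 → (1.75, 0)
  4x + 2y = 7 and x = 0 → (0, 3.5)

Evaluating z = 9x + 6y at each vertex:
  (0, 0): z = 0
  (1.75, 0): z = 15.75
  (0, 3.5): z = 21

The maximum is at (0, 3.5) with z = 21.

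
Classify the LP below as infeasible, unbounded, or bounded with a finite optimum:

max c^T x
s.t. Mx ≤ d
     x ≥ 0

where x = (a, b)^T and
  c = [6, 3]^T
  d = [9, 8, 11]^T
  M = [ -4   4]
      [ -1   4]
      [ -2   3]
Feasible point: (0, 0) satisfies every constraint, so the LP is feasible.
Direction d = (1, 0): for each constraint row a, a·d ≤ 0 —
  (-4)(1) + (4)(0) = -4 ≤ 0
  (-1)(1) + (4)(0) = -1 ≤ 0
  (-2)(1) + (3)(0) = -2 ≤ 0
and d ≥ 0, so (0, 0) + t·d stays feasible for every t ≥ 0. Along this ray z = 6a + 3b changes by 6 per unit t, so z → +∞.

Unbounded: there is a feasible ray along which z → +∞.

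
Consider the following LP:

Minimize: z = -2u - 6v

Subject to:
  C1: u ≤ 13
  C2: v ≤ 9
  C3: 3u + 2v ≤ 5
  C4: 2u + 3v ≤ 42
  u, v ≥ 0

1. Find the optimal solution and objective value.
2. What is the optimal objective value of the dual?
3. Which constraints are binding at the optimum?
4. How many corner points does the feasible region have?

1. u = 0, v = 2.5, z = -15
2. -15 (by strong duality, equal to the primal optimum)
3. C3, u ≥ 0
4. 3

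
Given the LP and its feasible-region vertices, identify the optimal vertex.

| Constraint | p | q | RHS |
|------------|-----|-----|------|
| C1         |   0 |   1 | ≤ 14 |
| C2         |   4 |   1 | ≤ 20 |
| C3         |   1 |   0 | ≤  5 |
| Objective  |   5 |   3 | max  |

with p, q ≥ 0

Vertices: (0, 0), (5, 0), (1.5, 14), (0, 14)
(1.5, 14) with z = 49.5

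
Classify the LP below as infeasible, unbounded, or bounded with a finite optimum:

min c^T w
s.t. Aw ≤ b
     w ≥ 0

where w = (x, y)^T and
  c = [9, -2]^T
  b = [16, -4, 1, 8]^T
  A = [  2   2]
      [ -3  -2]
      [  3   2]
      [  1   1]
One constraint requires 3x + 2y ≤ 1, while the constraint -3x - 2y ≤ -4 is equivalent to 3x + 2y ≥ 4. Together they would need 4 ≤ 3x + 2y ≤ 1, which is impossible since 4 > 1. No point satisfies all constraints.

Infeasible: no point satisfies all constraints simultaneously.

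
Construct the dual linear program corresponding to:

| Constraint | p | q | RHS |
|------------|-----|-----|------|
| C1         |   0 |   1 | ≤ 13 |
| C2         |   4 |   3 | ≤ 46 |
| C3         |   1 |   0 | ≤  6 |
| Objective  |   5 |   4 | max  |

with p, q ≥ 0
Minimize: z = 13y1 + 46y2 + 6y3

Subject to:
  C1: -4y2 - y3 ≤ -5
  C2: -y1 - 3y2 ≤ -4
  y1, y2, y3 ≥ 0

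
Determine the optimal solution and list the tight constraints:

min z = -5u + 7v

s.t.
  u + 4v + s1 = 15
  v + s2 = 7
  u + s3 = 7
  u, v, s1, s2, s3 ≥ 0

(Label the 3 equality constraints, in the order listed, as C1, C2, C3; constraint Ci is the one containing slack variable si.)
Optimal: u = 7, v = 0
Slack at optimum:
  C1: slack = 8
  C2: slack = 7
  C3: slack = 0 (binding)
  u ≥ 0: u = 7
  v ≥ 0: v = 0 (binding)
Binding constraints: C3, v ≥ 0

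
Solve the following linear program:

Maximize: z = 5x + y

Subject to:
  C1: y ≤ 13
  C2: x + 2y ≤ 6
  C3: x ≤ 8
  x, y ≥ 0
Each vertex is the intersection of two constraint boundaries that also satisfies all remaining constraints:
  x = 0 and y = 0 → (0, 0)
  x + 2y = 6 and y = 0 → (6, 0)
  x + 2y = 6 and x = 0 → (0, 3)

Evaluating z = 5x + y at each vertex:
  (0, 0): z = 0
  (6, 0): z = 30
  (0, 3): z = 3

The maximum is at (6, 0) with z = 30.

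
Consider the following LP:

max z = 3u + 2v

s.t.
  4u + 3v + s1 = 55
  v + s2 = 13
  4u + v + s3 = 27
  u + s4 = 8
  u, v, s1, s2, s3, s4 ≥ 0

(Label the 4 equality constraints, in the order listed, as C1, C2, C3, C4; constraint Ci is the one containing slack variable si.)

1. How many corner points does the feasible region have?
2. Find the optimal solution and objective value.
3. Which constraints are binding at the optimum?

1. 4
2. u = 3.5, v = 13, z = 36.5
3. C2, C3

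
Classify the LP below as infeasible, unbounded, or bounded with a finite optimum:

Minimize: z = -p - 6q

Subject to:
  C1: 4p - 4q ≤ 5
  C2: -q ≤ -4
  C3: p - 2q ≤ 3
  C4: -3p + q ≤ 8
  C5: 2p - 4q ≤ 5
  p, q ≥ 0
Feasible point: (0, 4) satisfies every constraint, so the LP is feasible.
Direction d = (1, 1): for each constraint row a, a·d ≤ 0 —
  (4)(1) + (-4)(1) = 0 ≤ 0
  (0)(1) + (-1)(1) = -1 ≤ 0
  (1)(1) + (-2)(1) = -1 ≤ 0
  (-3)(1) + (1)(1) = -2 ≤ 0
  (2)(1) + (-4)(1) = -2 ≤ 0
and d ≥ 0, so (0, 4) + t·d stays feasible for every t ≥ 0. Along this ray z = -p - 6q changes by -7 per unit t, so z → −∞.

Unbounded: there is a feasible ray along which z → −∞.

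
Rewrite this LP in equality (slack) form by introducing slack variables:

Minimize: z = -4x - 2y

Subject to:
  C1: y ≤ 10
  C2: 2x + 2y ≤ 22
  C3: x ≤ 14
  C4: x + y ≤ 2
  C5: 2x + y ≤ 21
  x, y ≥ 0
min z = -4x - 2y

s.t.
  y + s1 = 10
  2x + 2y + s2 = 22
  x + s3 = 14
  x + y + s4 = 2
  2x + y + s5 = 21
  x, y, s1, s2, s3, s4, s5 ≥ 0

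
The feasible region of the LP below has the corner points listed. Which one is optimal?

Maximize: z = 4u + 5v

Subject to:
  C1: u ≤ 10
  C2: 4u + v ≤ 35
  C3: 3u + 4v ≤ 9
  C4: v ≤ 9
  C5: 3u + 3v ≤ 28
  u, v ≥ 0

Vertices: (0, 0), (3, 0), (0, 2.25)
(3, 0) with z = 12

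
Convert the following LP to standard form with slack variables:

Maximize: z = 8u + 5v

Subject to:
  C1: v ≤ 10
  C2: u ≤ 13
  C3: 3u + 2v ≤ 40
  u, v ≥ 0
max z = 8u + 5v

s.t.
  v + s1 = 10
  u + s2 = 13
  3u + 2v + s3 = 40
  u, v, s1, s2, s3 ≥ 0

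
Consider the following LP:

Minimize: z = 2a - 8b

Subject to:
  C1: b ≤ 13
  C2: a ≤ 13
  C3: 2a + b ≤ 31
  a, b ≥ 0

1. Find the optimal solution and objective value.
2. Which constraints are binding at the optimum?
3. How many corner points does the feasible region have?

1. a = 0, b = 13, z = -104
2. C1, a ≥ 0
3. 5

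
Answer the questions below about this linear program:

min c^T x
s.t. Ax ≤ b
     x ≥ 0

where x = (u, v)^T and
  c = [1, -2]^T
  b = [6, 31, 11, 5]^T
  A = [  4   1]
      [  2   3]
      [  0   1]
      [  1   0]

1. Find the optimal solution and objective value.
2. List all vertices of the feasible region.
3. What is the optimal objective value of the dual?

1. u = 0, v = 6, z = -12
2. (0, 0), (1.5, 0), (0, 6)
3. -12 (by strong duality, equal to the primal optimum)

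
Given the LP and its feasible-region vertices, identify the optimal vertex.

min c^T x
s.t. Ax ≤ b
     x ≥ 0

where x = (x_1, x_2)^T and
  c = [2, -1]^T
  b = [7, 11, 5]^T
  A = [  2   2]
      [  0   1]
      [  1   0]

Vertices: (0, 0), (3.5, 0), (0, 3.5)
(0, 3.5) with z = -3.5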